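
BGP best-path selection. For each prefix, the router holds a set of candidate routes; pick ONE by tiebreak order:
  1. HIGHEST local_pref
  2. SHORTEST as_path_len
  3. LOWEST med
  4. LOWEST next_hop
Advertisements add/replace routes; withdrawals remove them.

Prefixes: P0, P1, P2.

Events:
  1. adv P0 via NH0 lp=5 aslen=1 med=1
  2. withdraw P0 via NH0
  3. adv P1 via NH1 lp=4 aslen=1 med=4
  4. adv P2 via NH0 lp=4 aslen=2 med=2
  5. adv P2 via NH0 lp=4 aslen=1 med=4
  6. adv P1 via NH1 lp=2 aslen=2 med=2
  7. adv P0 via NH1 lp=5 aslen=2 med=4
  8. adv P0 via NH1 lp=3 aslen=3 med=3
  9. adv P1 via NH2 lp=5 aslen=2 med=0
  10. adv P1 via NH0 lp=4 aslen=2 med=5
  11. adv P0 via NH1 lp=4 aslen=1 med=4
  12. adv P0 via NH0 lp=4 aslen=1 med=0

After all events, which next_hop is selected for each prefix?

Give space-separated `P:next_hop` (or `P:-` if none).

Op 1: best P0=NH0 P1=- P2=-
Op 2: best P0=- P1=- P2=-
Op 3: best P0=- P1=NH1 P2=-
Op 4: best P0=- P1=NH1 P2=NH0
Op 5: best P0=- P1=NH1 P2=NH0
Op 6: best P0=- P1=NH1 P2=NH0
Op 7: best P0=NH1 P1=NH1 P2=NH0
Op 8: best P0=NH1 P1=NH1 P2=NH0
Op 9: best P0=NH1 P1=NH2 P2=NH0
Op 10: best P0=NH1 P1=NH2 P2=NH0
Op 11: best P0=NH1 P1=NH2 P2=NH0
Op 12: best P0=NH0 P1=NH2 P2=NH0

Answer: P0:NH0 P1:NH2 P2:NH0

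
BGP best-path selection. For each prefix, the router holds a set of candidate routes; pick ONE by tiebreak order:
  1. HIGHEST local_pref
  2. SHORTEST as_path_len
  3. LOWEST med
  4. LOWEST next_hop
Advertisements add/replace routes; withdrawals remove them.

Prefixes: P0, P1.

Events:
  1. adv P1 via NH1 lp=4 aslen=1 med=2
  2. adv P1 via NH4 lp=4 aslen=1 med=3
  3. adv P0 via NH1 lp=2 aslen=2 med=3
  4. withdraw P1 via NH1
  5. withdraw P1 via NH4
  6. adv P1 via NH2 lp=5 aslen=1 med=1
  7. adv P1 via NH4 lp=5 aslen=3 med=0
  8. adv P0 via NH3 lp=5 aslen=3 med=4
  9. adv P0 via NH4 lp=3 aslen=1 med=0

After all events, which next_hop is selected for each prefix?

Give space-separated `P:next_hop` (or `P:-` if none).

Op 1: best P0=- P1=NH1
Op 2: best P0=- P1=NH1
Op 3: best P0=NH1 P1=NH1
Op 4: best P0=NH1 P1=NH4
Op 5: best P0=NH1 P1=-
Op 6: best P0=NH1 P1=NH2
Op 7: best P0=NH1 P1=NH2
Op 8: best P0=NH3 P1=NH2
Op 9: best P0=NH3 P1=NH2

Answer: P0:NH3 P1:NH2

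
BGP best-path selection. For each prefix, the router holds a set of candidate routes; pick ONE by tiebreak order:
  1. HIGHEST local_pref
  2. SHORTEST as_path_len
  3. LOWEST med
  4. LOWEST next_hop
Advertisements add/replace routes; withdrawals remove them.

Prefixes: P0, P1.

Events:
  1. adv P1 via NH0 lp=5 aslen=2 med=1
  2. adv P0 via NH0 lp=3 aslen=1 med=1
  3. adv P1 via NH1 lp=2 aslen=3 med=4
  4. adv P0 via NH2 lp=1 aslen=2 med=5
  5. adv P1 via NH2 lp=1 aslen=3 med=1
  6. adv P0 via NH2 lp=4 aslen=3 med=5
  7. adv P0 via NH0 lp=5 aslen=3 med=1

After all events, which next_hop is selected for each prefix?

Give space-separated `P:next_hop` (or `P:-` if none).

Answer: P0:NH0 P1:NH0

Derivation:
Op 1: best P0=- P1=NH0
Op 2: best P0=NH0 P1=NH0
Op 3: best P0=NH0 P1=NH0
Op 4: best P0=NH0 P1=NH0
Op 5: best P0=NH0 P1=NH0
Op 6: best P0=NH2 P1=NH0
Op 7: best P0=NH0 P1=NH0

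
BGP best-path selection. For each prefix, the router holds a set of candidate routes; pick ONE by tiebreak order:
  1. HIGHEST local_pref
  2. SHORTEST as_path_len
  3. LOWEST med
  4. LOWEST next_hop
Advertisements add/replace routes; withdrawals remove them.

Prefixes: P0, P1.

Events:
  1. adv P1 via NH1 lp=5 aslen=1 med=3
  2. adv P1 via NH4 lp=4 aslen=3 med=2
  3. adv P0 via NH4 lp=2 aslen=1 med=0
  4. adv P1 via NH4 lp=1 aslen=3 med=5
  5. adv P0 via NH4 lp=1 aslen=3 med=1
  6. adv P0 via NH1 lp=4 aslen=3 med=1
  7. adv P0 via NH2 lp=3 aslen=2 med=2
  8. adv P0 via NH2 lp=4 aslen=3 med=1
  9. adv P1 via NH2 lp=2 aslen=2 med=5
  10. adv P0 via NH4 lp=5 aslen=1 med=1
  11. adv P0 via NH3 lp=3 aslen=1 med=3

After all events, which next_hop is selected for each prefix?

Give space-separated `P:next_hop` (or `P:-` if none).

Op 1: best P0=- P1=NH1
Op 2: best P0=- P1=NH1
Op 3: best P0=NH4 P1=NH1
Op 4: best P0=NH4 P1=NH1
Op 5: best P0=NH4 P1=NH1
Op 6: best P0=NH1 P1=NH1
Op 7: best P0=NH1 P1=NH1
Op 8: best P0=NH1 P1=NH1
Op 9: best P0=NH1 P1=NH1
Op 10: best P0=NH4 P1=NH1
Op 11: best P0=NH4 P1=NH1

Answer: P0:NH4 P1:NH1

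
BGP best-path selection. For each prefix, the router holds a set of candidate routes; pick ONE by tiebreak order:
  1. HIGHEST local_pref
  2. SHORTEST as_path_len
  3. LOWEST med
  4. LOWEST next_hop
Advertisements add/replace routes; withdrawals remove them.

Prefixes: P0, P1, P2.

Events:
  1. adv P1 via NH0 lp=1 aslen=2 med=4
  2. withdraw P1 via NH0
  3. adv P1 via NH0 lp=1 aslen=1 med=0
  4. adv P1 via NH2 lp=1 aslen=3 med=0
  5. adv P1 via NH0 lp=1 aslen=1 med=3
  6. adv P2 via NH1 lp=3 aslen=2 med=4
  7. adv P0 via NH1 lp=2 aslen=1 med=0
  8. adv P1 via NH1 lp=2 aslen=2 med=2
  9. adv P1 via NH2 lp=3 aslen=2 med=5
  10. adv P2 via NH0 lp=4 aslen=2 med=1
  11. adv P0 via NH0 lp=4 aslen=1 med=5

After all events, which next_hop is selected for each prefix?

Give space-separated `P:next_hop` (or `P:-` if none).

Answer: P0:NH0 P1:NH2 P2:NH0

Derivation:
Op 1: best P0=- P1=NH0 P2=-
Op 2: best P0=- P1=- P2=-
Op 3: best P0=- P1=NH0 P2=-
Op 4: best P0=- P1=NH0 P2=-
Op 5: best P0=- P1=NH0 P2=-
Op 6: best P0=- P1=NH0 P2=NH1
Op 7: best P0=NH1 P1=NH0 P2=NH1
Op 8: best P0=NH1 P1=NH1 P2=NH1
Op 9: best P0=NH1 P1=NH2 P2=NH1
Op 10: best P0=NH1 P1=NH2 P2=NH0
Op 11: best P0=NH0 P1=NH2 P2=NH0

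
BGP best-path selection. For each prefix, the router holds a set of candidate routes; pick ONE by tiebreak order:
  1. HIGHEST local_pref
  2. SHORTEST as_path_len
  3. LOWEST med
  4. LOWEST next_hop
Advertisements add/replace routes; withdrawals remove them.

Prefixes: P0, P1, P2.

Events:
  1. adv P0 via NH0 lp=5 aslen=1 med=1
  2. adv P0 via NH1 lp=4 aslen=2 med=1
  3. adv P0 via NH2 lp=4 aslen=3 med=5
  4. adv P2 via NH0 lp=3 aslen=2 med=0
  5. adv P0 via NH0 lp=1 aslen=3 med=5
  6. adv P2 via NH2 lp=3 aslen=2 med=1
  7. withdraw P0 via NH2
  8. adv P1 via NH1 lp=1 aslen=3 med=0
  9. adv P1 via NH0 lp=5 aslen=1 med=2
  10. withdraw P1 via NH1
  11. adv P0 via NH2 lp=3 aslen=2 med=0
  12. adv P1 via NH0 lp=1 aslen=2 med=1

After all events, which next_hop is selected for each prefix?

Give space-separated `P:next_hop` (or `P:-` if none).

Answer: P0:NH1 P1:NH0 P2:NH0

Derivation:
Op 1: best P0=NH0 P1=- P2=-
Op 2: best P0=NH0 P1=- P2=-
Op 3: best P0=NH0 P1=- P2=-
Op 4: best P0=NH0 P1=- P2=NH0
Op 5: best P0=NH1 P1=- P2=NH0
Op 6: best P0=NH1 P1=- P2=NH0
Op 7: best P0=NH1 P1=- P2=NH0
Op 8: best P0=NH1 P1=NH1 P2=NH0
Op 9: best P0=NH1 P1=NH0 P2=NH0
Op 10: best P0=NH1 P1=NH0 P2=NH0
Op 11: best P0=NH1 P1=NH0 P2=NH0
Op 12: best P0=NH1 P1=NH0 P2=NH0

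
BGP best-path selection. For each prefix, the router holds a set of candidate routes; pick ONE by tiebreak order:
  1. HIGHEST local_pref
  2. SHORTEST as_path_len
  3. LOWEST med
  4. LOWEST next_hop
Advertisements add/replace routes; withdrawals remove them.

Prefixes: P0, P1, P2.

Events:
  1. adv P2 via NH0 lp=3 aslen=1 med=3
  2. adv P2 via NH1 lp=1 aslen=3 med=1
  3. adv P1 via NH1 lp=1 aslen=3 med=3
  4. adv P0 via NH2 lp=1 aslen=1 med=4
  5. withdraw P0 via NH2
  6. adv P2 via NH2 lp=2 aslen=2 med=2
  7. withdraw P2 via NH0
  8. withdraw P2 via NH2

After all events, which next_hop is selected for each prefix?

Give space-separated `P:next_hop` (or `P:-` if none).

Answer: P0:- P1:NH1 P2:NH1

Derivation:
Op 1: best P0=- P1=- P2=NH0
Op 2: best P0=- P1=- P2=NH0
Op 3: best P0=- P1=NH1 P2=NH0
Op 4: best P0=NH2 P1=NH1 P2=NH0
Op 5: best P0=- P1=NH1 P2=NH0
Op 6: best P0=- P1=NH1 P2=NH0
Op 7: best P0=- P1=NH1 P2=NH2
Op 8: best P0=- P1=NH1 P2=NH1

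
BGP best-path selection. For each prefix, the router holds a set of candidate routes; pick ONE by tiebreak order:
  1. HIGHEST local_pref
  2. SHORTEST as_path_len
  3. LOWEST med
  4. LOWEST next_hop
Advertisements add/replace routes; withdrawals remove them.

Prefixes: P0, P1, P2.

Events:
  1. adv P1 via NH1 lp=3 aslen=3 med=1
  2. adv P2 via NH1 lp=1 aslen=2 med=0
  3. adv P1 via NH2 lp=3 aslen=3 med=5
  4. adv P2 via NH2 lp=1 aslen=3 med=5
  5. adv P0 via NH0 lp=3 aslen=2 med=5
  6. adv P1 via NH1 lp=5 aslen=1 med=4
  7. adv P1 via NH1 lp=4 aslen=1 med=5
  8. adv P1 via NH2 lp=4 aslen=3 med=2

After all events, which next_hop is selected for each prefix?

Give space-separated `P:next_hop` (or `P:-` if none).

Answer: P0:NH0 P1:NH1 P2:NH1

Derivation:
Op 1: best P0=- P1=NH1 P2=-
Op 2: best P0=- P1=NH1 P2=NH1
Op 3: best P0=- P1=NH1 P2=NH1
Op 4: best P0=- P1=NH1 P2=NH1
Op 5: best P0=NH0 P1=NH1 P2=NH1
Op 6: best P0=NH0 P1=NH1 P2=NH1
Op 7: best P0=NH0 P1=NH1 P2=NH1
Op 8: best P0=NH0 P1=NH1 P2=NH1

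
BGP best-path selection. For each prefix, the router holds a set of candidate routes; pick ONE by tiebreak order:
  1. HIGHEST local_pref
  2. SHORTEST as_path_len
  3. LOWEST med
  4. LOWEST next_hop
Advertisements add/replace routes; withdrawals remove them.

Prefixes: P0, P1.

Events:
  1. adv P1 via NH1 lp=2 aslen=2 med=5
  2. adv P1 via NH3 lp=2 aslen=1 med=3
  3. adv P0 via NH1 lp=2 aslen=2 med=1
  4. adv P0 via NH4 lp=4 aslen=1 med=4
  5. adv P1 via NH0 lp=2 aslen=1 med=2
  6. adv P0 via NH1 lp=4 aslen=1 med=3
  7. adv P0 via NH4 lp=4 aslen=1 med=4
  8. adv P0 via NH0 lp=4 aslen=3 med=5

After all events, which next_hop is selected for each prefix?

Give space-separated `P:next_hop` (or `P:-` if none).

Answer: P0:NH1 P1:NH0

Derivation:
Op 1: best P0=- P1=NH1
Op 2: best P0=- P1=NH3
Op 3: best P0=NH1 P1=NH3
Op 4: best P0=NH4 P1=NH3
Op 5: best P0=NH4 P1=NH0
Op 6: best P0=NH1 P1=NH0
Op 7: best P0=NH1 P1=NH0
Op 8: best P0=NH1 P1=NH0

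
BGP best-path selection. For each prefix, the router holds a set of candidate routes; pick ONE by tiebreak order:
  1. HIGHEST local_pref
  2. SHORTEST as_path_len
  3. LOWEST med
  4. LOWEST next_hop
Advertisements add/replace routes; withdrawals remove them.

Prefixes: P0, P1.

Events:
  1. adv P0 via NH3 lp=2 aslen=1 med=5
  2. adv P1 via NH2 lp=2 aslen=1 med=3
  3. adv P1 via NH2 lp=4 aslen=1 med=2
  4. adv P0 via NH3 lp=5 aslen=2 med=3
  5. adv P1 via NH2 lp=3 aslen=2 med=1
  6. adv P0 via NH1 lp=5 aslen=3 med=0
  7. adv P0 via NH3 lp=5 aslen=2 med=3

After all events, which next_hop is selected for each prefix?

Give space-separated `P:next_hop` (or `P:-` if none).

Answer: P0:NH3 P1:NH2

Derivation:
Op 1: best P0=NH3 P1=-
Op 2: best P0=NH3 P1=NH2
Op 3: best P0=NH3 P1=NH2
Op 4: best P0=NH3 P1=NH2
Op 5: best P0=NH3 P1=NH2
Op 6: best P0=NH3 P1=NH2
Op 7: best P0=NH3 P1=NH2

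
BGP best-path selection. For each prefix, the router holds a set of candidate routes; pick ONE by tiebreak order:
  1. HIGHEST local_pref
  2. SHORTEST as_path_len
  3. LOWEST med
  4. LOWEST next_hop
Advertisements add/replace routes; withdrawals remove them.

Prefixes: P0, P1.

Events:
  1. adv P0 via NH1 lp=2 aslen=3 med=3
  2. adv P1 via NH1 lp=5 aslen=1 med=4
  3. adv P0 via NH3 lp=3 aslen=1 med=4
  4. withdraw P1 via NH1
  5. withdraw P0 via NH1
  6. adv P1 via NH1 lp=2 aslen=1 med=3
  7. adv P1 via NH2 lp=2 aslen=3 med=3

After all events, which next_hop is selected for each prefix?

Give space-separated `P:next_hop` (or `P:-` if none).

Op 1: best P0=NH1 P1=-
Op 2: best P0=NH1 P1=NH1
Op 3: best P0=NH3 P1=NH1
Op 4: best P0=NH3 P1=-
Op 5: best P0=NH3 P1=-
Op 6: best P0=NH3 P1=NH1
Op 7: best P0=NH3 P1=NH1

Answer: P0:NH3 P1:NH1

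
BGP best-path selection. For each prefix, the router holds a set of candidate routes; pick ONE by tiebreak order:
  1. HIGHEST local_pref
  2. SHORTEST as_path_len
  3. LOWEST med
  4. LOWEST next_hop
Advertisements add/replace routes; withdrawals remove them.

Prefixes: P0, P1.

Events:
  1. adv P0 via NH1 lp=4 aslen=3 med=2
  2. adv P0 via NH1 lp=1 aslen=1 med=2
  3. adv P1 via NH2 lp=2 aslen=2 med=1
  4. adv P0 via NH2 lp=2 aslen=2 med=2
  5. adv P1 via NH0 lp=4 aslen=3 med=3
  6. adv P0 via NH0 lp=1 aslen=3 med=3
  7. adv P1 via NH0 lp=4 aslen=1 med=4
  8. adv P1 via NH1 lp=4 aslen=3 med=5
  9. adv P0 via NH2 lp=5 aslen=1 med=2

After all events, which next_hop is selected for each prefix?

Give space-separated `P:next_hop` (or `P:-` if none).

Op 1: best P0=NH1 P1=-
Op 2: best P0=NH1 P1=-
Op 3: best P0=NH1 P1=NH2
Op 4: best P0=NH2 P1=NH2
Op 5: best P0=NH2 P1=NH0
Op 6: best P0=NH2 P1=NH0
Op 7: best P0=NH2 P1=NH0
Op 8: best P0=NH2 P1=NH0
Op 9: best P0=NH2 P1=NH0

Answer: P0:NH2 P1:NH0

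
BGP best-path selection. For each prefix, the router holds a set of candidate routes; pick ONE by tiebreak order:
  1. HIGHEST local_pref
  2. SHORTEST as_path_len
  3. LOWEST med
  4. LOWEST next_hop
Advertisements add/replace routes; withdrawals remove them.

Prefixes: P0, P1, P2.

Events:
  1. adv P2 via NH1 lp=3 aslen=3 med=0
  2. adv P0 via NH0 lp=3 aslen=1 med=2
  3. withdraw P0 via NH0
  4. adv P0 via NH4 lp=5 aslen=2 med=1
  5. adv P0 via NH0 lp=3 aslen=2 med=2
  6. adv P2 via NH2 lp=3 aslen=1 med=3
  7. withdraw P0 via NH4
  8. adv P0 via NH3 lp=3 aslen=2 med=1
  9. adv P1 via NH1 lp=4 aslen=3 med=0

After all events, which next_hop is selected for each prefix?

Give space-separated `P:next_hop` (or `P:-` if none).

Answer: P0:NH3 P1:NH1 P2:NH2

Derivation:
Op 1: best P0=- P1=- P2=NH1
Op 2: best P0=NH0 P1=- P2=NH1
Op 3: best P0=- P1=- P2=NH1
Op 4: best P0=NH4 P1=- P2=NH1
Op 5: best P0=NH4 P1=- P2=NH1
Op 6: best P0=NH4 P1=- P2=NH2
Op 7: best P0=NH0 P1=- P2=NH2
Op 8: best P0=NH3 P1=- P2=NH2
Op 9: best P0=NH3 P1=NH1 P2=NH2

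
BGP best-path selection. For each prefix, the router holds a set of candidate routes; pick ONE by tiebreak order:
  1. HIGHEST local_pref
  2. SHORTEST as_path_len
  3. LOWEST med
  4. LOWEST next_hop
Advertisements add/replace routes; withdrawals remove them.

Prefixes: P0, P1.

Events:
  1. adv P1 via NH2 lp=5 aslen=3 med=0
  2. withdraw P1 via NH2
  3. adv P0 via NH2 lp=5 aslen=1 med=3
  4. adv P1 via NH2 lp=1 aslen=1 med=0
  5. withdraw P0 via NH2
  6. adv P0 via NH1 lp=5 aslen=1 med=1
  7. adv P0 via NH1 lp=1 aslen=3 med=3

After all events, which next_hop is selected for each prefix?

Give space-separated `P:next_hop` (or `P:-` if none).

Op 1: best P0=- P1=NH2
Op 2: best P0=- P1=-
Op 3: best P0=NH2 P1=-
Op 4: best P0=NH2 P1=NH2
Op 5: best P0=- P1=NH2
Op 6: best P0=NH1 P1=NH2
Op 7: best P0=NH1 P1=NH2

Answer: P0:NH1 P1:NH2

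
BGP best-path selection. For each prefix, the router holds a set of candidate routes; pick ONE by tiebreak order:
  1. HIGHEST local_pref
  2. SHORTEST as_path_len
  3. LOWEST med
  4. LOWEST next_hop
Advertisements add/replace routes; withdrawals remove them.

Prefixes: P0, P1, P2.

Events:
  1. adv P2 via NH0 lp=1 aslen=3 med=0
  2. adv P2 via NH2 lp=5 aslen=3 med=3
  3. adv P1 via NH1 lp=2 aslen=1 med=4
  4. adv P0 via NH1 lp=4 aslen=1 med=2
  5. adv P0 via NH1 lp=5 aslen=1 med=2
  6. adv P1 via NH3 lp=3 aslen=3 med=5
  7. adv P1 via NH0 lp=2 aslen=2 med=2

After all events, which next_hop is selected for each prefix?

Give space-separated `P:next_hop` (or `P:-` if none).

Op 1: best P0=- P1=- P2=NH0
Op 2: best P0=- P1=- P2=NH2
Op 3: best P0=- P1=NH1 P2=NH2
Op 4: best P0=NH1 P1=NH1 P2=NH2
Op 5: best P0=NH1 P1=NH1 P2=NH2
Op 6: best P0=NH1 P1=NH3 P2=NH2
Op 7: best P0=NH1 P1=NH3 P2=NH2

Answer: P0:NH1 P1:NH3 P2:NH2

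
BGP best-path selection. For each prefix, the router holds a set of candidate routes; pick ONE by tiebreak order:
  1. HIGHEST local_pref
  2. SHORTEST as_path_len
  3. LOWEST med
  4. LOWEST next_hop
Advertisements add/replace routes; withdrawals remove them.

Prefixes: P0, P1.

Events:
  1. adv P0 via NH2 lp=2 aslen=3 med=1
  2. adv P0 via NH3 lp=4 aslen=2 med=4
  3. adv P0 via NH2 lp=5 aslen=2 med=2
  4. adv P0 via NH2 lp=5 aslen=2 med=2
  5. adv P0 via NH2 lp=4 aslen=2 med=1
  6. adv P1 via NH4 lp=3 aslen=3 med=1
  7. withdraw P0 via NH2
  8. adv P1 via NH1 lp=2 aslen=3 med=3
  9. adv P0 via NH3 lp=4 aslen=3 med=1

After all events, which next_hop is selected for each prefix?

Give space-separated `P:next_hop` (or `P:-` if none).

Answer: P0:NH3 P1:NH4

Derivation:
Op 1: best P0=NH2 P1=-
Op 2: best P0=NH3 P1=-
Op 3: best P0=NH2 P1=-
Op 4: best P0=NH2 P1=-
Op 5: best P0=NH2 P1=-
Op 6: best P0=NH2 P1=NH4
Op 7: best P0=NH3 P1=NH4
Op 8: best P0=NH3 P1=NH4
Op 9: best P0=NH3 P1=NH4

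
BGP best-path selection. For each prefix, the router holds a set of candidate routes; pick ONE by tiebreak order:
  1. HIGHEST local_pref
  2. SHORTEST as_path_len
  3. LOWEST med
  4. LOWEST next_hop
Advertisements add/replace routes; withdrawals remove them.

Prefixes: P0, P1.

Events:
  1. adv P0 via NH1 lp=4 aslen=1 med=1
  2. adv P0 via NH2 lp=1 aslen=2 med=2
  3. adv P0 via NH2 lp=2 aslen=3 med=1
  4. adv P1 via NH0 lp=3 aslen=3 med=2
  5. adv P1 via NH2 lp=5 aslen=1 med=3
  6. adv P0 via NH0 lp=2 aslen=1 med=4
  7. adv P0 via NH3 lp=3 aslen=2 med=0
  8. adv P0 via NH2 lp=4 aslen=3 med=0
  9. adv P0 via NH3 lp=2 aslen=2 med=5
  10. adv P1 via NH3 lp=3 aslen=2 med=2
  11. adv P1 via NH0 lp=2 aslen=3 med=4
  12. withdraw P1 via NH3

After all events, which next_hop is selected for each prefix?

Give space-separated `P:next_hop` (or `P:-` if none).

Op 1: best P0=NH1 P1=-
Op 2: best P0=NH1 P1=-
Op 3: best P0=NH1 P1=-
Op 4: best P0=NH1 P1=NH0
Op 5: best P0=NH1 P1=NH2
Op 6: best P0=NH1 P1=NH2
Op 7: best P0=NH1 P1=NH2
Op 8: best P0=NH1 P1=NH2
Op 9: best P0=NH1 P1=NH2
Op 10: best P0=NH1 P1=NH2
Op 11: best P0=NH1 P1=NH2
Op 12: best P0=NH1 P1=NH2

Answer: P0:NH1 P1:NH2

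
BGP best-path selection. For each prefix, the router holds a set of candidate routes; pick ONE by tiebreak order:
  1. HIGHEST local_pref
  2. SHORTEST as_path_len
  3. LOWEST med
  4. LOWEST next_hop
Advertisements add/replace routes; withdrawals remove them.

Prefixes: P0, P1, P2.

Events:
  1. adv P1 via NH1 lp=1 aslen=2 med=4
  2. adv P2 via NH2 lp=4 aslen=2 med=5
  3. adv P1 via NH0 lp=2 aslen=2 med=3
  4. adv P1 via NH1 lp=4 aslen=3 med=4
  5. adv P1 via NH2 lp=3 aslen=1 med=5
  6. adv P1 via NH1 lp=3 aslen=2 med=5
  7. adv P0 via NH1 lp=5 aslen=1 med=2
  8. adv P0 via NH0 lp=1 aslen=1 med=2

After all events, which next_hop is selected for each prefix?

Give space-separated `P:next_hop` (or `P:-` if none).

Answer: P0:NH1 P1:NH2 P2:NH2

Derivation:
Op 1: best P0=- P1=NH1 P2=-
Op 2: best P0=- P1=NH1 P2=NH2
Op 3: best P0=- P1=NH0 P2=NH2
Op 4: best P0=- P1=NH1 P2=NH2
Op 5: best P0=- P1=NH1 P2=NH2
Op 6: best P0=- P1=NH2 P2=NH2
Op 7: best P0=NH1 P1=NH2 P2=NH2
Op 8: best P0=NH1 P1=NH2 P2=NH2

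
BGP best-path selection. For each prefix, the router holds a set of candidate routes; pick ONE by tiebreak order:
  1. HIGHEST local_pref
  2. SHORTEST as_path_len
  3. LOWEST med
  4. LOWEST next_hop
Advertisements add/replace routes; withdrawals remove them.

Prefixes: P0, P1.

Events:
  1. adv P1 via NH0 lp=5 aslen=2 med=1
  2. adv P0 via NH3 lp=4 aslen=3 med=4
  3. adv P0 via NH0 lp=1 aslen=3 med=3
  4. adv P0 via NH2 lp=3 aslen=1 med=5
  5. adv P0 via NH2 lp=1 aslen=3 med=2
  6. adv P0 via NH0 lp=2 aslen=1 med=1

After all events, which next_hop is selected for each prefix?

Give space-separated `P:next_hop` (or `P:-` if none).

Answer: P0:NH3 P1:NH0

Derivation:
Op 1: best P0=- P1=NH0
Op 2: best P0=NH3 P1=NH0
Op 3: best P0=NH3 P1=NH0
Op 4: best P0=NH3 P1=NH0
Op 5: best P0=NH3 P1=NH0
Op 6: best P0=NH3 P1=NH0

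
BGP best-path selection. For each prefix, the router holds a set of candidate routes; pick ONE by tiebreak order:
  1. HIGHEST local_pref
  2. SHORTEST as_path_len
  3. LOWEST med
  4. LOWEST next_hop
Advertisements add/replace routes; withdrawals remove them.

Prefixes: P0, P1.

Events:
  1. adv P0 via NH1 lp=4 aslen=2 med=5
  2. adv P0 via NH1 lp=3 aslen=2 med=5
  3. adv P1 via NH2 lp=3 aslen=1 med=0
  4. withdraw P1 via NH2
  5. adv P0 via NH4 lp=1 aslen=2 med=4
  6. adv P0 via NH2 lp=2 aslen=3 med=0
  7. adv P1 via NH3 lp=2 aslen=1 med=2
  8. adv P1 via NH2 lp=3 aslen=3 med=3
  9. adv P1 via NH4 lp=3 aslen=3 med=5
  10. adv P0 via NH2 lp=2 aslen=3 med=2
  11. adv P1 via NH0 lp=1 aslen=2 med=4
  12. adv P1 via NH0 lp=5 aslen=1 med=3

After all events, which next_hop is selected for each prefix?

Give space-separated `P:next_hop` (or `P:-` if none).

Answer: P0:NH1 P1:NH0

Derivation:
Op 1: best P0=NH1 P1=-
Op 2: best P0=NH1 P1=-
Op 3: best P0=NH1 P1=NH2
Op 4: best P0=NH1 P1=-
Op 5: best P0=NH1 P1=-
Op 6: best P0=NH1 P1=-
Op 7: best P0=NH1 P1=NH3
Op 8: best P0=NH1 P1=NH2
Op 9: best P0=NH1 P1=NH2
Op 10: best P0=NH1 P1=NH2
Op 11: best P0=NH1 P1=NH2
Op 12: best P0=NH1 P1=NH0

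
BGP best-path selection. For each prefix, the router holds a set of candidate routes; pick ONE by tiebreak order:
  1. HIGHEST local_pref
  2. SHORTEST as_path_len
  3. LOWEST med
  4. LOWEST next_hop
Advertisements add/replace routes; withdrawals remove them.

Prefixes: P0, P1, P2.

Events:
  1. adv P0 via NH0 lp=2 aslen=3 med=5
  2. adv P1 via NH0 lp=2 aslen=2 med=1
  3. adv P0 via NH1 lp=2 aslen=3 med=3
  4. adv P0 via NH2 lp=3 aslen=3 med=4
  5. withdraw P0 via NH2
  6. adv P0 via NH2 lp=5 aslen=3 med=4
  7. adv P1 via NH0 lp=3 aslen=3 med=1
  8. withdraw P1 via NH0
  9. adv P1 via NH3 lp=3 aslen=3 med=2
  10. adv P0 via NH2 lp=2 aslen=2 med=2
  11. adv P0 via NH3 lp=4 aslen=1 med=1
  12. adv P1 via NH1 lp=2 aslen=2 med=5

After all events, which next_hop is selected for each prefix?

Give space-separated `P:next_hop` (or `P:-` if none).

Op 1: best P0=NH0 P1=- P2=-
Op 2: best P0=NH0 P1=NH0 P2=-
Op 3: best P0=NH1 P1=NH0 P2=-
Op 4: best P0=NH2 P1=NH0 P2=-
Op 5: best P0=NH1 P1=NH0 P2=-
Op 6: best P0=NH2 P1=NH0 P2=-
Op 7: best P0=NH2 P1=NH0 P2=-
Op 8: best P0=NH2 P1=- P2=-
Op 9: best P0=NH2 P1=NH3 P2=-
Op 10: best P0=NH2 P1=NH3 P2=-
Op 11: best P0=NH3 P1=NH3 P2=-
Op 12: best P0=NH3 P1=NH3 P2=-

Answer: P0:NH3 P1:NH3 P2:-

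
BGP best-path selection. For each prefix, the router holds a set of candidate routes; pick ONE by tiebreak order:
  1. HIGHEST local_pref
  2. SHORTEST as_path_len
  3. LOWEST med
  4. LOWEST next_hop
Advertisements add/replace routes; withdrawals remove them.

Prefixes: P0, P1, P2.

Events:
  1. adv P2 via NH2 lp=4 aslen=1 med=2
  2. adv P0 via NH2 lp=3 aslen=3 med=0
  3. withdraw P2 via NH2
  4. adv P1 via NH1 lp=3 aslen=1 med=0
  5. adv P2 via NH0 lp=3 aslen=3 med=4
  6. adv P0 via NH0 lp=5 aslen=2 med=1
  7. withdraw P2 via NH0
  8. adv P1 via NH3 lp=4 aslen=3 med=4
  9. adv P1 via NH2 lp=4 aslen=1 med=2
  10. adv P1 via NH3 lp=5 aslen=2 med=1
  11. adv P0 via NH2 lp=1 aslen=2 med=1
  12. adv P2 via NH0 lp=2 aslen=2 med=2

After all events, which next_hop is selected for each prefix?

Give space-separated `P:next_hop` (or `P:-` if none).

Op 1: best P0=- P1=- P2=NH2
Op 2: best P0=NH2 P1=- P2=NH2
Op 3: best P0=NH2 P1=- P2=-
Op 4: best P0=NH2 P1=NH1 P2=-
Op 5: best P0=NH2 P1=NH1 P2=NH0
Op 6: best P0=NH0 P1=NH1 P2=NH0
Op 7: best P0=NH0 P1=NH1 P2=-
Op 8: best P0=NH0 P1=NH3 P2=-
Op 9: best P0=NH0 P1=NH2 P2=-
Op 10: best P0=NH0 P1=NH3 P2=-
Op 11: best P0=NH0 P1=NH3 P2=-
Op 12: best P0=NH0 P1=NH3 P2=NH0

Answer: P0:NH0 P1:NH3 P2:NH0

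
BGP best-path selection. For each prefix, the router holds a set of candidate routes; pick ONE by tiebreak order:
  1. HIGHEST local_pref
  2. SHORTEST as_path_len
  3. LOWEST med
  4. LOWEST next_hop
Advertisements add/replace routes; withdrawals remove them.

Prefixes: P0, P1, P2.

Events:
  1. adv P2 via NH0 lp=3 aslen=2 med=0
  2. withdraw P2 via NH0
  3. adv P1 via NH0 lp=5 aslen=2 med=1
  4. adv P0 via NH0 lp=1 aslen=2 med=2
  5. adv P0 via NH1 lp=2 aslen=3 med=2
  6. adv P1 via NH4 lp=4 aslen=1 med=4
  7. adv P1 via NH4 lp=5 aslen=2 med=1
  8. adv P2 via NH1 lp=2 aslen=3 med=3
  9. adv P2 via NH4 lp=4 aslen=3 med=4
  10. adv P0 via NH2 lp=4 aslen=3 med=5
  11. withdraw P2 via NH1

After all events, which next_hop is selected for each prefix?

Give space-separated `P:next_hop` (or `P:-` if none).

Op 1: best P0=- P1=- P2=NH0
Op 2: best P0=- P1=- P2=-
Op 3: best P0=- P1=NH0 P2=-
Op 4: best P0=NH0 P1=NH0 P2=-
Op 5: best P0=NH1 P1=NH0 P2=-
Op 6: best P0=NH1 P1=NH0 P2=-
Op 7: best P0=NH1 P1=NH0 P2=-
Op 8: best P0=NH1 P1=NH0 P2=NH1
Op 9: best P0=NH1 P1=NH0 P2=NH4
Op 10: best P0=NH2 P1=NH0 P2=NH4
Op 11: best P0=NH2 P1=NH0 P2=NH4

Answer: P0:NH2 P1:NH0 P2:NH4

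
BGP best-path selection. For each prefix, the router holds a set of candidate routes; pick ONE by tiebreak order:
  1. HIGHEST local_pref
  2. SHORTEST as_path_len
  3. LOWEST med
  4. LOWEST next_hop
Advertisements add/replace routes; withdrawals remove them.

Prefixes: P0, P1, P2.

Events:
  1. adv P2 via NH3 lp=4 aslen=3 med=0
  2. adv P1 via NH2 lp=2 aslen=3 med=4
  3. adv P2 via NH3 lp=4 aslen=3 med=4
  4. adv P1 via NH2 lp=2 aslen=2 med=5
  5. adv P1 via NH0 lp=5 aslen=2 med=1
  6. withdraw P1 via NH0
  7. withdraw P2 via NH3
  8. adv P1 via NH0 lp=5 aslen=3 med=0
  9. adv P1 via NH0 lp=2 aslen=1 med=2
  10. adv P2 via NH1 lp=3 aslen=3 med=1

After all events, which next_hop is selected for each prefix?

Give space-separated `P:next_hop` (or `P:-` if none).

Answer: P0:- P1:NH0 P2:NH1

Derivation:
Op 1: best P0=- P1=- P2=NH3
Op 2: best P0=- P1=NH2 P2=NH3
Op 3: best P0=- P1=NH2 P2=NH3
Op 4: best P0=- P1=NH2 P2=NH3
Op 5: best P0=- P1=NH0 P2=NH3
Op 6: best P0=- P1=NH2 P2=NH3
Op 7: best P0=- P1=NH2 P2=-
Op 8: best P0=- P1=NH0 P2=-
Op 9: best P0=- P1=NH0 P2=-
Op 10: best P0=- P1=NH0 P2=NH1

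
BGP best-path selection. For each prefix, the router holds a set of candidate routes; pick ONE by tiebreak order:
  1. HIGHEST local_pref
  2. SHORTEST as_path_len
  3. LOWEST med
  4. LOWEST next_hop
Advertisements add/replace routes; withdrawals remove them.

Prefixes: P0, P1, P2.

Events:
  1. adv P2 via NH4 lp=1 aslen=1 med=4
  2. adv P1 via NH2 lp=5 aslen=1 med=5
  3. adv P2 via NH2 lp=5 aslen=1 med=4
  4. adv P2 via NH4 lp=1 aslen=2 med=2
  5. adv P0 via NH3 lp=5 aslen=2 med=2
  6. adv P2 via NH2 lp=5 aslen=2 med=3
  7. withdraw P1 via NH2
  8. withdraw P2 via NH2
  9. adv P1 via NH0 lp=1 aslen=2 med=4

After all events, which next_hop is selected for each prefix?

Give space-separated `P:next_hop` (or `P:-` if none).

Op 1: best P0=- P1=- P2=NH4
Op 2: best P0=- P1=NH2 P2=NH4
Op 3: best P0=- P1=NH2 P2=NH2
Op 4: best P0=- P1=NH2 P2=NH2
Op 5: best P0=NH3 P1=NH2 P2=NH2
Op 6: best P0=NH3 P1=NH2 P2=NH2
Op 7: best P0=NH3 P1=- P2=NH2
Op 8: best P0=NH3 P1=- P2=NH4
Op 9: best P0=NH3 P1=NH0 P2=NH4

Answer: P0:NH3 P1:NH0 P2:NH4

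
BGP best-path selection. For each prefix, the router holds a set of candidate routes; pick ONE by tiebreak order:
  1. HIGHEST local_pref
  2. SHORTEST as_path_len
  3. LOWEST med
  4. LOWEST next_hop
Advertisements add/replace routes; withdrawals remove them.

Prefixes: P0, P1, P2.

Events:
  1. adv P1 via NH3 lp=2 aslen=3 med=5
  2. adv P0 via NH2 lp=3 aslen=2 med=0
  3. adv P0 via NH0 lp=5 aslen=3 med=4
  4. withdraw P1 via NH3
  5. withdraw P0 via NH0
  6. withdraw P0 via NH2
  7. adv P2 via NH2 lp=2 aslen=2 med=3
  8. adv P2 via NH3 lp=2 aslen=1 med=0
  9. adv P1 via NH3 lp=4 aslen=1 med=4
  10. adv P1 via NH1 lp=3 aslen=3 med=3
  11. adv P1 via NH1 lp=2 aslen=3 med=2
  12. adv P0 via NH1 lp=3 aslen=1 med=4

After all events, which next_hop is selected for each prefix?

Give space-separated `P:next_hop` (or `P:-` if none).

Answer: P0:NH1 P1:NH3 P2:NH3

Derivation:
Op 1: best P0=- P1=NH3 P2=-
Op 2: best P0=NH2 P1=NH3 P2=-
Op 3: best P0=NH0 P1=NH3 P2=-
Op 4: best P0=NH0 P1=- P2=-
Op 5: best P0=NH2 P1=- P2=-
Op 6: best P0=- P1=- P2=-
Op 7: best P0=- P1=- P2=NH2
Op 8: best P0=- P1=- P2=NH3
Op 9: best P0=- P1=NH3 P2=NH3
Op 10: best P0=- P1=NH3 P2=NH3
Op 11: best P0=- P1=NH3 P2=NH3
Op 12: best P0=NH1 P1=NH3 P2=NH3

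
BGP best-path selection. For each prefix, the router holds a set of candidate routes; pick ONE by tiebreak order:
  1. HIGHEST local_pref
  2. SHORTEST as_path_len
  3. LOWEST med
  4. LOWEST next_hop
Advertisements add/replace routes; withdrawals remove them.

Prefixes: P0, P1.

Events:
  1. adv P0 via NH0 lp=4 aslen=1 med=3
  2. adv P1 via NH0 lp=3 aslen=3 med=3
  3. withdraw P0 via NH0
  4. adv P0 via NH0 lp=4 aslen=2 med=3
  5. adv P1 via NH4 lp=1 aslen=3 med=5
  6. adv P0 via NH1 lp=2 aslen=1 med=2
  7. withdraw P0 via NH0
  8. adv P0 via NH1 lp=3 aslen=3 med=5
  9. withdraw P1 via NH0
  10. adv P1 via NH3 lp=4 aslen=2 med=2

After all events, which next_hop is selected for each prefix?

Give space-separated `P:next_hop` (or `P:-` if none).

Op 1: best P0=NH0 P1=-
Op 2: best P0=NH0 P1=NH0
Op 3: best P0=- P1=NH0
Op 4: best P0=NH0 P1=NH0
Op 5: best P0=NH0 P1=NH0
Op 6: best P0=NH0 P1=NH0
Op 7: best P0=NH1 P1=NH0
Op 8: best P0=NH1 P1=NH0
Op 9: best P0=NH1 P1=NH4
Op 10: best P0=NH1 P1=NH3

Answer: P0:NH1 P1:NH3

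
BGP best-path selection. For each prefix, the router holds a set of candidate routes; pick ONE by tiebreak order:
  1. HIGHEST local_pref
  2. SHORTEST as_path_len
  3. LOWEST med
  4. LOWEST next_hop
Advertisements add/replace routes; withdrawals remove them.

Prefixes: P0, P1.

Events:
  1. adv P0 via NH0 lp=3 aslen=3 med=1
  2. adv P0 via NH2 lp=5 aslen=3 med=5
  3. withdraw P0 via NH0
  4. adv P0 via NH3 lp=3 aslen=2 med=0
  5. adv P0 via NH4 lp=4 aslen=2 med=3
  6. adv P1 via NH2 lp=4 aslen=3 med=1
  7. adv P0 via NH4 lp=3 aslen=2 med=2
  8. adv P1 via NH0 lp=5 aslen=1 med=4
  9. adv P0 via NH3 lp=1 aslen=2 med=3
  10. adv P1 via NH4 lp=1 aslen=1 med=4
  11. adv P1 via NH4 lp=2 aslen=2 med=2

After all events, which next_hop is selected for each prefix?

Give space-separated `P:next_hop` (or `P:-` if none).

Op 1: best P0=NH0 P1=-
Op 2: best P0=NH2 P1=-
Op 3: best P0=NH2 P1=-
Op 4: best P0=NH2 P1=-
Op 5: best P0=NH2 P1=-
Op 6: best P0=NH2 P1=NH2
Op 7: best P0=NH2 P1=NH2
Op 8: best P0=NH2 P1=NH0
Op 9: best P0=NH2 P1=NH0
Op 10: best P0=NH2 P1=NH0
Op 11: best P0=NH2 P1=NH0

Answer: P0:NH2 P1:NH0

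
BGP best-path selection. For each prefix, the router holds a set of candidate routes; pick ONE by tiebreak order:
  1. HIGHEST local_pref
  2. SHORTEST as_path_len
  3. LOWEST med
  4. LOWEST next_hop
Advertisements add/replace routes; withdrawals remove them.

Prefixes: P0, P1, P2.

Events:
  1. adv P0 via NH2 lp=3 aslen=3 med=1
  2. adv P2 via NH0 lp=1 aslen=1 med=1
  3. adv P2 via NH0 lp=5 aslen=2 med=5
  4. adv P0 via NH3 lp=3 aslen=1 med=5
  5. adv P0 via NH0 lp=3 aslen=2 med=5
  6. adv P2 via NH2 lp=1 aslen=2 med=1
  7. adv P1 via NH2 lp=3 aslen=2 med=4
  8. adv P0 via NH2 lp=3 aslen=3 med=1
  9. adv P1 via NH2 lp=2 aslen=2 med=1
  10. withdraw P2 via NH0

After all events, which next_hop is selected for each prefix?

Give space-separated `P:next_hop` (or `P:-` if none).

Answer: P0:NH3 P1:NH2 P2:NH2

Derivation:
Op 1: best P0=NH2 P1=- P2=-
Op 2: best P0=NH2 P1=- P2=NH0
Op 3: best P0=NH2 P1=- P2=NH0
Op 4: best P0=NH3 P1=- P2=NH0
Op 5: best P0=NH3 P1=- P2=NH0
Op 6: best P0=NH3 P1=- P2=NH0
Op 7: best P0=NH3 P1=NH2 P2=NH0
Op 8: best P0=NH3 P1=NH2 P2=NH0
Op 9: best P0=NH3 P1=NH2 P2=NH0
Op 10: best P0=NH3 P1=NH2 P2=NH2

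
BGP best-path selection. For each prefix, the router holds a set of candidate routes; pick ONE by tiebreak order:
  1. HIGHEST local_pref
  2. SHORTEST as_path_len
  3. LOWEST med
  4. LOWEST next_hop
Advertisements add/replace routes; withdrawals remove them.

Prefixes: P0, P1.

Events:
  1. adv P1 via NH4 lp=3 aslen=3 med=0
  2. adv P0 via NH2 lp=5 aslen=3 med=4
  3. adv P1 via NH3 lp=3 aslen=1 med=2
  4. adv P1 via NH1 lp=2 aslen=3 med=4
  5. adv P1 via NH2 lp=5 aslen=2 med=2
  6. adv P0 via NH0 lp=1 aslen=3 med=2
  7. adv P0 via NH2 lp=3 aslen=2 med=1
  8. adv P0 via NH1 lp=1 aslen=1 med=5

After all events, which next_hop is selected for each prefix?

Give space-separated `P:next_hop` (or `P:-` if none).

Op 1: best P0=- P1=NH4
Op 2: best P0=NH2 P1=NH4
Op 3: best P0=NH2 P1=NH3
Op 4: best P0=NH2 P1=NH3
Op 5: best P0=NH2 P1=NH2
Op 6: best P0=NH2 P1=NH2
Op 7: best P0=NH2 P1=NH2
Op 8: best P0=NH2 P1=NH2

Answer: P0:NH2 P1:NH2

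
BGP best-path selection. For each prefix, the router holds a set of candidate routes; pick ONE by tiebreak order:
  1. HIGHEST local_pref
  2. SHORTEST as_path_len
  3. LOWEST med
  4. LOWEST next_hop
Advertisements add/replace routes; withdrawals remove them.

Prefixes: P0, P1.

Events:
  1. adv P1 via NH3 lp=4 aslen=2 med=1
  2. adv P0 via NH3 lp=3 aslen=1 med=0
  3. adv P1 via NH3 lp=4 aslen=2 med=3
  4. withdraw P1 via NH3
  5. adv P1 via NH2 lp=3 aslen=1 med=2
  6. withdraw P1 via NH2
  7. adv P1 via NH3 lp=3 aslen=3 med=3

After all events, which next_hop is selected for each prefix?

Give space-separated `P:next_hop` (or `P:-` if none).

Op 1: best P0=- P1=NH3
Op 2: best P0=NH3 P1=NH3
Op 3: best P0=NH3 P1=NH3
Op 4: best P0=NH3 P1=-
Op 5: best P0=NH3 P1=NH2
Op 6: best P0=NH3 P1=-
Op 7: best P0=NH3 P1=NH3

Answer: P0:NH3 P1:NH3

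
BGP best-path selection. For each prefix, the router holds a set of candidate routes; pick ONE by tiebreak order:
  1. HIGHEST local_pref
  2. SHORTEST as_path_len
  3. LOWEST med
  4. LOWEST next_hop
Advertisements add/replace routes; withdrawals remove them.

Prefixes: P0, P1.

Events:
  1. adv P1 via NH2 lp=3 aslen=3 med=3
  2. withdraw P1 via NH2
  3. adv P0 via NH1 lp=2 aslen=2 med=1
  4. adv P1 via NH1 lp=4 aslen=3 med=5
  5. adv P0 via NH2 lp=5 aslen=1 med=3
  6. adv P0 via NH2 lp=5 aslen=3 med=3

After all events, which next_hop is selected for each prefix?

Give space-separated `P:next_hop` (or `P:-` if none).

Op 1: best P0=- P1=NH2
Op 2: best P0=- P1=-
Op 3: best P0=NH1 P1=-
Op 4: best P0=NH1 P1=NH1
Op 5: best P0=NH2 P1=NH1
Op 6: best P0=NH2 P1=NH1

Answer: P0:NH2 P1:NH1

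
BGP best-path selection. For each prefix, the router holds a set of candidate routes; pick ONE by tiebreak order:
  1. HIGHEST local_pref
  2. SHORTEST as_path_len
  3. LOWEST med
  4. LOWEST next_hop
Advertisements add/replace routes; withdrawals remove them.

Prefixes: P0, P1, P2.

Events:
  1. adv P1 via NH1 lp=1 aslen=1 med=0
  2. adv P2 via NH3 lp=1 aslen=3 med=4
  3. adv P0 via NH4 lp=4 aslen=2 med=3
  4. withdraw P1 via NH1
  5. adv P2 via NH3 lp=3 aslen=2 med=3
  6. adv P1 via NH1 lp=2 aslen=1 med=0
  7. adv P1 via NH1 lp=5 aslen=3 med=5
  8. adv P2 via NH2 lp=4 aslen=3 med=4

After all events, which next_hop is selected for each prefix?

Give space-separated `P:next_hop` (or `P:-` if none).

Answer: P0:NH4 P1:NH1 P2:NH2

Derivation:
Op 1: best P0=- P1=NH1 P2=-
Op 2: best P0=- P1=NH1 P2=NH3
Op 3: best P0=NH4 P1=NH1 P2=NH3
Op 4: best P0=NH4 P1=- P2=NH3
Op 5: best P0=NH4 P1=- P2=NH3
Op 6: best P0=NH4 P1=NH1 P2=NH3
Op 7: best P0=NH4 P1=NH1 P2=NH3
Op 8: best P0=NH4 P1=NH1 P2=NH2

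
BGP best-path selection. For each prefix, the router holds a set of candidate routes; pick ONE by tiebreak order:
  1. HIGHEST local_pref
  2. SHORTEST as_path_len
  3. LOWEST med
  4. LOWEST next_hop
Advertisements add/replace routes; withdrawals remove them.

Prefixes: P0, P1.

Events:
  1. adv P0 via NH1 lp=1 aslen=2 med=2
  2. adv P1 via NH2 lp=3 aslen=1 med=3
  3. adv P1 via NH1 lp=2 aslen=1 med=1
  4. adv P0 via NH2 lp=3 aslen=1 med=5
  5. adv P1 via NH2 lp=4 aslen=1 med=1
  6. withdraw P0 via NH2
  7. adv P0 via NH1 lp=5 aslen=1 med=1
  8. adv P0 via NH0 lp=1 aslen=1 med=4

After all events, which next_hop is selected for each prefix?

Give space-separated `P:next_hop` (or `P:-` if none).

Op 1: best P0=NH1 P1=-
Op 2: best P0=NH1 P1=NH2
Op 3: best P0=NH1 P1=NH2
Op 4: best P0=NH2 P1=NH2
Op 5: best P0=NH2 P1=NH2
Op 6: best P0=NH1 P1=NH2
Op 7: best P0=NH1 P1=NH2
Op 8: best P0=NH1 P1=NH2

Answer: P0:NH1 P1:NH2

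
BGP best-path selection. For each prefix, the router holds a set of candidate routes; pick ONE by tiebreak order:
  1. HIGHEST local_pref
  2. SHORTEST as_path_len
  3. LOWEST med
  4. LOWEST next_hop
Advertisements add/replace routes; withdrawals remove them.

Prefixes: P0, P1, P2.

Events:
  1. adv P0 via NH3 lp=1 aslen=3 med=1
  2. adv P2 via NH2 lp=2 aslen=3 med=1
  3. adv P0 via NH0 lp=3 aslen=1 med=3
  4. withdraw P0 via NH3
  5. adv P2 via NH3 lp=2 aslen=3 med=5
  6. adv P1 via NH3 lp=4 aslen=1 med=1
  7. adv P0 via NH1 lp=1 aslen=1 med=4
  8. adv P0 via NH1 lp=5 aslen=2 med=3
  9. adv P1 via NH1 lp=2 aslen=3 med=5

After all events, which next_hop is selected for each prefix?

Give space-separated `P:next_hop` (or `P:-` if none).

Answer: P0:NH1 P1:NH3 P2:NH2

Derivation:
Op 1: best P0=NH3 P1=- P2=-
Op 2: best P0=NH3 P1=- P2=NH2
Op 3: best P0=NH0 P1=- P2=NH2
Op 4: best P0=NH0 P1=- P2=NH2
Op 5: best P0=NH0 P1=- P2=NH2
Op 6: best P0=NH0 P1=NH3 P2=NH2
Op 7: best P0=NH0 P1=NH3 P2=NH2
Op 8: best P0=NH1 P1=NH3 P2=NH2
Op 9: best P0=NH1 P1=NH3 P2=NH2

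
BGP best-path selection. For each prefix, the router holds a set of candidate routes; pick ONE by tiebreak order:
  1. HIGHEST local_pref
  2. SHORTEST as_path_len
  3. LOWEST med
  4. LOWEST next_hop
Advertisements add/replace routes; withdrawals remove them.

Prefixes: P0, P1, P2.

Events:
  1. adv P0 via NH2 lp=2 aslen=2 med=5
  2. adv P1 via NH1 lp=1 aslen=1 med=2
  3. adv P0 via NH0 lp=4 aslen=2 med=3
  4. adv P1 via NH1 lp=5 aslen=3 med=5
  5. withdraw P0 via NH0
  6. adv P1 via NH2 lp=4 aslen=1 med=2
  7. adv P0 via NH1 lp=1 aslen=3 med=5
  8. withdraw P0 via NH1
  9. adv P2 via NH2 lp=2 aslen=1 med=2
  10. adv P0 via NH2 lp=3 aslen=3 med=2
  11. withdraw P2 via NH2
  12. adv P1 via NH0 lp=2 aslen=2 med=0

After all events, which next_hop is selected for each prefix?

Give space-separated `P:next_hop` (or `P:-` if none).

Op 1: best P0=NH2 P1=- P2=-
Op 2: best P0=NH2 P1=NH1 P2=-
Op 3: best P0=NH0 P1=NH1 P2=-
Op 4: best P0=NH0 P1=NH1 P2=-
Op 5: best P0=NH2 P1=NH1 P2=-
Op 6: best P0=NH2 P1=NH1 P2=-
Op 7: best P0=NH2 P1=NH1 P2=-
Op 8: best P0=NH2 P1=NH1 P2=-
Op 9: best P0=NH2 P1=NH1 P2=NH2
Op 10: best P0=NH2 P1=NH1 P2=NH2
Op 11: best P0=NH2 P1=NH1 P2=-
Op 12: best P0=NH2 P1=NH1 P2=-

Answer: P0:NH2 P1:NH1 P2:-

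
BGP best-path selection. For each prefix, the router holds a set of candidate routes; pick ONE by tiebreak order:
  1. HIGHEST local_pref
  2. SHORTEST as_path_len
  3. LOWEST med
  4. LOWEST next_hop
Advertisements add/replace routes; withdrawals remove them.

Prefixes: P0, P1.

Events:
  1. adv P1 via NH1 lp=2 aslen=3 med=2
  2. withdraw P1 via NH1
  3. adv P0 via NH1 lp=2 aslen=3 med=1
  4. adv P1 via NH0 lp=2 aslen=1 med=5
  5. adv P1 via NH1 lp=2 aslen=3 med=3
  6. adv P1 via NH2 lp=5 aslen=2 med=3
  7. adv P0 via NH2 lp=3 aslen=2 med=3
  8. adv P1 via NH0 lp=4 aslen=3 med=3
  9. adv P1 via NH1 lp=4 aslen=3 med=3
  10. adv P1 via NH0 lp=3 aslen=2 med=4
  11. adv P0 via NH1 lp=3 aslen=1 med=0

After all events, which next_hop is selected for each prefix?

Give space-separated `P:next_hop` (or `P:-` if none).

Op 1: best P0=- P1=NH1
Op 2: best P0=- P1=-
Op 3: best P0=NH1 P1=-
Op 4: best P0=NH1 P1=NH0
Op 5: best P0=NH1 P1=NH0
Op 6: best P0=NH1 P1=NH2
Op 7: best P0=NH2 P1=NH2
Op 8: best P0=NH2 P1=NH2
Op 9: best P0=NH2 P1=NH2
Op 10: best P0=NH2 P1=NH2
Op 11: best P0=NH1 P1=NH2

Answer: P0:NH1 P1:NH2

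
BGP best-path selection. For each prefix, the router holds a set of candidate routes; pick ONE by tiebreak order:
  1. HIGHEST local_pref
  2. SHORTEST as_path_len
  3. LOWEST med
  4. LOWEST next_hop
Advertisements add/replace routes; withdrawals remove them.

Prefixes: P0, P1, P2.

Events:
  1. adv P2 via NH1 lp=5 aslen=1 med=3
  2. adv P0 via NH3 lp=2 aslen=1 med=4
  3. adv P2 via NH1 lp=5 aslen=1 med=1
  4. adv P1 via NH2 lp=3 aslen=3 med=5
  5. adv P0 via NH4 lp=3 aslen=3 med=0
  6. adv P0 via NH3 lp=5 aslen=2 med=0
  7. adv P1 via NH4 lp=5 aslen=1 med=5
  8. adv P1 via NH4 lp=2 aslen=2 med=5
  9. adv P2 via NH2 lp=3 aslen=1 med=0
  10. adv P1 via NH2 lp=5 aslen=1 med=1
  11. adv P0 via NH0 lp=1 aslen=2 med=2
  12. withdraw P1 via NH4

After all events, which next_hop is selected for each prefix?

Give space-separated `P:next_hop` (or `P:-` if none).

Op 1: best P0=- P1=- P2=NH1
Op 2: best P0=NH3 P1=- P2=NH1
Op 3: best P0=NH3 P1=- P2=NH1
Op 4: best P0=NH3 P1=NH2 P2=NH1
Op 5: best P0=NH4 P1=NH2 P2=NH1
Op 6: best P0=NH3 P1=NH2 P2=NH1
Op 7: best P0=NH3 P1=NH4 P2=NH1
Op 8: best P0=NH3 P1=NH2 P2=NH1
Op 9: best P0=NH3 P1=NH2 P2=NH1
Op 10: best P0=NH3 P1=NH2 P2=NH1
Op 11: best P0=NH3 P1=NH2 P2=NH1
Op 12: best P0=NH3 P1=NH2 P2=NH1

Answer: P0:NH3 P1:NH2 P2:NH1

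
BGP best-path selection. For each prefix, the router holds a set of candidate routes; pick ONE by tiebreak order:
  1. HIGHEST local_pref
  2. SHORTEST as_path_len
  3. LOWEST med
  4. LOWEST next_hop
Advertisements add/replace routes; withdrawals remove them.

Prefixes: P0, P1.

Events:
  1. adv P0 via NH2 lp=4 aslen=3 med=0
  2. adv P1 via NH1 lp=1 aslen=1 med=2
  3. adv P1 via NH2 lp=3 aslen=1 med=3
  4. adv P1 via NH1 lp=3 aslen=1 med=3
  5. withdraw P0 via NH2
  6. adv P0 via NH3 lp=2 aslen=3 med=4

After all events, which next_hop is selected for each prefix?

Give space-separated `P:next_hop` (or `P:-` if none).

Answer: P0:NH3 P1:NH1

Derivation:
Op 1: best P0=NH2 P1=-
Op 2: best P0=NH2 P1=NH1
Op 3: best P0=NH2 P1=NH2
Op 4: best P0=NH2 P1=NH1
Op 5: best P0=- P1=NH1
Op 6: best P0=NH3 P1=NH1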